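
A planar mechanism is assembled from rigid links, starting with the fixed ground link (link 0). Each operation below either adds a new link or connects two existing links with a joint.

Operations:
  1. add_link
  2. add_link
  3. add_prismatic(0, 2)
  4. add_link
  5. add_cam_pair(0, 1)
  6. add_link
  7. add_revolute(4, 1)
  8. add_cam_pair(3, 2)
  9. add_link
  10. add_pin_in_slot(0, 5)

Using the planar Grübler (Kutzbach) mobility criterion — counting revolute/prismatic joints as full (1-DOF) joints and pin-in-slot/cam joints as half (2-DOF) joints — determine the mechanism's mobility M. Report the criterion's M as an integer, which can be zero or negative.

link 0 = ground. State L|J1|J2 = 1|0|0
+link1  2|0|0
+link2  3|0|0
P(0,2) f=1→J1  3|1|0
+link3  4|1|0
C(0,1) f=2→J2  4|1|1
+link4  5|1|1
R(4,1) f=1→J1  5|2|1
C(3,2) f=2→J2  5|2|2
+link5  6|2|2
PS(0,5) f=2→J2  6|2|3
M = 3(6−1)−2·2−3 = 15−4−3 = 8

M = 8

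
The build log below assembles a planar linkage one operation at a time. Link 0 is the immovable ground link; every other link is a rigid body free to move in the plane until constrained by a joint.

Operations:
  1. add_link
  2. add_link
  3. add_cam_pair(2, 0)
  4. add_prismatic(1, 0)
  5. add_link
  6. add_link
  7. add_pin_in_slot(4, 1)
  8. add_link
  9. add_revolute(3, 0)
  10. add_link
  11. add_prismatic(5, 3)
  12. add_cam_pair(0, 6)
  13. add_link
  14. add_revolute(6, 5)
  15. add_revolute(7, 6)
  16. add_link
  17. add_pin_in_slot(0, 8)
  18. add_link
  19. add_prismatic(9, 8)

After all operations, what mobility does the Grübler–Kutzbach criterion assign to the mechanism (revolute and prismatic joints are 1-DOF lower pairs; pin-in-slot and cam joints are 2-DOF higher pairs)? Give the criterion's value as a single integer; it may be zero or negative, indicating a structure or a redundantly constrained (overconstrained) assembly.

[1;0;0] (link 0 is ground)
L+ [2;0;0]
L+ [3;0;0]
C(2,0)∈J2 [3;0;1]
P(1,0)∈J1 [3;1;1]
L+ [4;1;1]
L+ [5;1;1]
PS(4,1)∈J2 [5;1;2]
L+ [6;1;2]
R(3,0)∈J1 [6;2;2]
L+ [7;2;2]
P(5,3)∈J1 [7;3;2]
C(0,6)∈J2 [7;3;3]
L+ [8;3;3]
R(6,5)∈J1 [8;4;3]
R(7,6)∈J1 [8;5;3]
L+ [9;5;3]
PS(0,8)∈J2 [9;5;4]
L+ [10;5;4]
P(9,8)∈J1 [10;6;4]
mobility = 27 − 12 − 4 = 11

M = 11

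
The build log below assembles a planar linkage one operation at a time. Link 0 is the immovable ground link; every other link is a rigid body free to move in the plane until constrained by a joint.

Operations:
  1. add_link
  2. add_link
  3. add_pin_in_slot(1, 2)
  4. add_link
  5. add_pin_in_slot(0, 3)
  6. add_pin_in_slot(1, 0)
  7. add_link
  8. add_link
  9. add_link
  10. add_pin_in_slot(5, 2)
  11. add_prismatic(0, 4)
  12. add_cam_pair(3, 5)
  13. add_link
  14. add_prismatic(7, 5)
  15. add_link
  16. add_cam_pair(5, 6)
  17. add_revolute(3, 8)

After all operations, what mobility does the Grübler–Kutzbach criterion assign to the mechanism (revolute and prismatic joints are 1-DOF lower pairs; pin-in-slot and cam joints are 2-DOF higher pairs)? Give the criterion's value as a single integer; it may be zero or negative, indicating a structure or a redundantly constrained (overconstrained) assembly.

M = 12

L=1 J1=0 J2=0
add link → L=2 J1=0 J2=0
add link → L=3 J1=0 J2=0
PS@1,2 dof=2 J2 → L=3 J1=0 J2=1
add link → L=4 J1=0 J2=1
PS@0,3 dof=2 J2 → L=4 J1=0 J2=2
PS@1,0 dof=2 J2 → L=4 J1=0 J2=3
add link → L=5 J1=0 J2=3
add link → L=6 J1=0 J2=3
add link → L=7 J1=0 J2=3
PS@5,2 dof=2 J2 → L=7 J1=0 J2=4
P@0,4 dof=1 J1 → L=7 J1=1 J2=4
C@3,5 dof=2 J2 → L=7 J1=1 J2=5
add link → L=8 J1=1 J2=5
P@7,5 dof=1 J1 → L=8 J1=2 J2=5
add link → L=9 J1=2 J2=5
C@5,6 dof=2 J2 → L=9 J1=2 J2=6
R@3,8 dof=1 J1 → L=9 J1=3 J2=6
M=3(L−1)−2J1−J2=3·8−2·3−6=12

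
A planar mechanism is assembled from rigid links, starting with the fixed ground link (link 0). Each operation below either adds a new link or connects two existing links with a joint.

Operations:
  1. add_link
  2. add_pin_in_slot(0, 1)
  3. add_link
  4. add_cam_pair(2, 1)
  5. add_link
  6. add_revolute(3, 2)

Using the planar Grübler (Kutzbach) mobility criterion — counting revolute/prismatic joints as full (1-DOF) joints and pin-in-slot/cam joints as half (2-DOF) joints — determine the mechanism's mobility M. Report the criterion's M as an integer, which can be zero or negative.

(L,J1,J2)=(1,0,0); link0 fixed
link1: (2,0,0)
PS 0-1 [J2]: (2,0,1)
link2: (3,0,1)
C 2-1 [J2]: (3,0,2)
link3: (4,0,2)
R 3-2 [J1]: (4,1,2)
Grübler: 3·3 − 2·1 − 2 = 5

M = 5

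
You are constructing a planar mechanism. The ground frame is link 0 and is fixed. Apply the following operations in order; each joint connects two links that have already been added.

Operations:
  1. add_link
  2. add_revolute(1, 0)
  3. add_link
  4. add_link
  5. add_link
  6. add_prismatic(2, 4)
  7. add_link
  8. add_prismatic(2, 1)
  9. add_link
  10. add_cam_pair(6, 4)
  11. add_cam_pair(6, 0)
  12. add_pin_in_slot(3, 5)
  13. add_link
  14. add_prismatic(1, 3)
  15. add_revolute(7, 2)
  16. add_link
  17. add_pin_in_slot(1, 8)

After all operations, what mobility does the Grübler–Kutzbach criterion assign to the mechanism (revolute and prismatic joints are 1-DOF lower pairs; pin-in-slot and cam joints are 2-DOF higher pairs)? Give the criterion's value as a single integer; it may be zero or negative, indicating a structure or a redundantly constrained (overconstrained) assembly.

M = 10

(L,J1,J2)=(1,0,0); link0 fixed
link1: (2,0,0)
R 1-0 [J1]: (2,1,0)
link2: (3,1,0)
link3: (4,1,0)
link4: (5,1,0)
P 2-4 [J1]: (5,2,0)
link5: (6,2,0)
P 2-1 [J1]: (6,3,0)
link6: (7,3,0)
C 6-4 [J2]: (7,3,1)
C 6-0 [J2]: (7,3,2)
PS 3-5 [J2]: (7,3,3)
link7: (8,3,3)
P 1-3 [J1]: (8,4,3)
R 7-2 [J1]: (8,5,3)
link8: (9,5,3)
PS 1-8 [J2]: (9,5,4)
Grübler: 3·8 − 2·5 − 4 = 10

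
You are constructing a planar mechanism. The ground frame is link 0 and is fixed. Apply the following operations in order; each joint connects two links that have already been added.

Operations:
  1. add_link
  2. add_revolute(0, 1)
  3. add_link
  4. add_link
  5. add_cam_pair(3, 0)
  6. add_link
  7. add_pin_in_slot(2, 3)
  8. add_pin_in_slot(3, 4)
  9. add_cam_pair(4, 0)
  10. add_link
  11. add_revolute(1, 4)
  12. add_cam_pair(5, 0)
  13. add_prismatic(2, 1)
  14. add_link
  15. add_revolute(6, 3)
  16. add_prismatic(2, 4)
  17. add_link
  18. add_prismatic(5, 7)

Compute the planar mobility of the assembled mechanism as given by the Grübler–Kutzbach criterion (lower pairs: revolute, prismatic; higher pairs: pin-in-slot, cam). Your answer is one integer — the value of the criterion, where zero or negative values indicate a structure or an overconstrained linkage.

M = 4

ground; <1,0,0>
#1 <2,0,0>
R:0↔1 J1 <2,1,0>
#2 <3,1,0>
#3 <4,1,0>
C:3↔0 J2 <4,1,1>
#4 <5,1,1>
PS:2↔3 J2 <5,1,2>
PS:3↔4 J2 <5,1,3>
C:4↔0 J2 <5,1,4>
#5 <6,1,4>
R:1↔4 J1 <6,2,4>
C:5↔0 J2 <6,2,5>
P:2↔1 J1 <6,3,5>
#6 <7,3,5>
R:6↔3 J1 <7,4,5>
P:2↔4 J1 <7,5,5>
#7 <8,5,5>
P:5↔7 J1 <8,6,5>
3×7 − 2×6 − 1×5 = 4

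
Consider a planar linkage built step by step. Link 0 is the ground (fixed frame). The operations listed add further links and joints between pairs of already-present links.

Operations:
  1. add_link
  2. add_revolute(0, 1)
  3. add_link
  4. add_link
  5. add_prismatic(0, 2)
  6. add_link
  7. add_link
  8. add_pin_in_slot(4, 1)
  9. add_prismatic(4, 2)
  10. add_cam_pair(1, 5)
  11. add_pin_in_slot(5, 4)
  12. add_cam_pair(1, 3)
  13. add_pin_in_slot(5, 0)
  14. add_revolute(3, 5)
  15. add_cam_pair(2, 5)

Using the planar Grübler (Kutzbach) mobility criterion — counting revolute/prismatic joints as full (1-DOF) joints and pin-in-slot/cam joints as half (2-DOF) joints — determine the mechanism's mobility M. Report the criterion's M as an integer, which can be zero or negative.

M = 1

L=1 J1=0 J2=0
add link → L=2 J1=0 J2=0
R@0,1 dof=1 J1 → L=2 J1=1 J2=0
add link → L=3 J1=1 J2=0
add link → L=4 J1=1 J2=0
P@0,2 dof=1 J1 → L=4 J1=2 J2=0
add link → L=5 J1=2 J2=0
add link → L=6 J1=2 J2=0
PS@4,1 dof=2 J2 → L=6 J1=2 J2=1
P@4,2 dof=1 J1 → L=6 J1=3 J2=1
C@1,5 dof=2 J2 → L=6 J1=3 J2=2
PS@5,4 dof=2 J2 → L=6 J1=3 J2=3
C@1,3 dof=2 J2 → L=6 J1=3 J2=4
PS@5,0 dof=2 J2 → L=6 J1=3 J2=5
R@3,5 dof=1 J1 → L=6 J1=4 J2=5
C@2,5 dof=2 J2 → L=6 J1=4 J2=6
M=3(L−1)−2J1−J2=3·5−2·4−6=1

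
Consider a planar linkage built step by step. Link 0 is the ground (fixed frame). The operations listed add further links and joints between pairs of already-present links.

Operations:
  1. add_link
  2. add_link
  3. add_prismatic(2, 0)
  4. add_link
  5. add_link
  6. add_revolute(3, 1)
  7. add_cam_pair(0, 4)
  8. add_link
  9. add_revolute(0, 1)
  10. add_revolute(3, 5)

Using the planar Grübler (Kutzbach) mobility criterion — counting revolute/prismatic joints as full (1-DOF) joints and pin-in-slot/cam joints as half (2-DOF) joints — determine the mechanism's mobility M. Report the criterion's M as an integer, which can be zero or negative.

M = 6

link 0 = ground. State L|J1|J2 = 1|0|0
+link1  2|0|0
+link2  3|0|0
P(2,0) f=1→J1  3|1|0
+link3  4|1|0
+link4  5|1|0
R(3,1) f=1→J1  5|2|0
C(0,4) f=2→J2  5|2|1
+link5  6|2|1
R(0,1) f=1→J1  6|3|1
R(3,5) f=1→J1  6|4|1
M = 3(6−1)−2·4−1 = 15−8−1 = 6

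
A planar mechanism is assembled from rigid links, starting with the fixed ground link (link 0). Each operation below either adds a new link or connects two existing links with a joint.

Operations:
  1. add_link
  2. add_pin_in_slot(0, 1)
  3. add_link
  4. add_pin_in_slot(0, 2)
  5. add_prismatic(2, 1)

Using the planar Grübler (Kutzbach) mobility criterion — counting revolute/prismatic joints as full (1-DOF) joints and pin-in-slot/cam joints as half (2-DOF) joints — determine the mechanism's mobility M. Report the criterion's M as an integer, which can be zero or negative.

M = 2

[1;0;0] (link 0 is ground)
L+ [2;0;0]
PS(0,1)∈J2 [2;0;1]
L+ [3;0;1]
PS(0,2)∈J2 [3;0;2]
P(2,1)∈J1 [3;1;2]
mobility = 6 − 2 − 2 = 2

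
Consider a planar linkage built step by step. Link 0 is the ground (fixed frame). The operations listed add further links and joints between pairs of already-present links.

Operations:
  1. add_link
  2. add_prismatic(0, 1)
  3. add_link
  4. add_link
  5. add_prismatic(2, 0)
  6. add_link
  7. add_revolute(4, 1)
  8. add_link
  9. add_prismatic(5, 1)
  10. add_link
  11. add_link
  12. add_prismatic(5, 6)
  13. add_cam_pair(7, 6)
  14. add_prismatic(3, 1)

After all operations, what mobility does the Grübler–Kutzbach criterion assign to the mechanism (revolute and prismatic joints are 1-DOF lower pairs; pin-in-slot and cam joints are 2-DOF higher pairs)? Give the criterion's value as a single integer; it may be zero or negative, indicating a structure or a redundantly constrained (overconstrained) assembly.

L=1 J1=0 J2=0
add link → L=2 J1=0 J2=0
P@0,1 dof=1 J1 → L=2 J1=1 J2=0
add link → L=3 J1=1 J2=0
add link → L=4 J1=1 J2=0
P@2,0 dof=1 J1 → L=4 J1=2 J2=0
add link → L=5 J1=2 J2=0
R@4,1 dof=1 J1 → L=5 J1=3 J2=0
add link → L=6 J1=3 J2=0
P@5,1 dof=1 J1 → L=6 J1=4 J2=0
add link → L=7 J1=4 J2=0
add link → L=8 J1=4 J2=0
P@5,6 dof=1 J1 → L=8 J1=5 J2=0
C@7,6 dof=2 J2 → L=8 J1=5 J2=1
P@3,1 dof=1 J1 → L=8 J1=6 J2=1
M=3(L−1)−2J1−J2=3·7−2·6−1=8

M = 8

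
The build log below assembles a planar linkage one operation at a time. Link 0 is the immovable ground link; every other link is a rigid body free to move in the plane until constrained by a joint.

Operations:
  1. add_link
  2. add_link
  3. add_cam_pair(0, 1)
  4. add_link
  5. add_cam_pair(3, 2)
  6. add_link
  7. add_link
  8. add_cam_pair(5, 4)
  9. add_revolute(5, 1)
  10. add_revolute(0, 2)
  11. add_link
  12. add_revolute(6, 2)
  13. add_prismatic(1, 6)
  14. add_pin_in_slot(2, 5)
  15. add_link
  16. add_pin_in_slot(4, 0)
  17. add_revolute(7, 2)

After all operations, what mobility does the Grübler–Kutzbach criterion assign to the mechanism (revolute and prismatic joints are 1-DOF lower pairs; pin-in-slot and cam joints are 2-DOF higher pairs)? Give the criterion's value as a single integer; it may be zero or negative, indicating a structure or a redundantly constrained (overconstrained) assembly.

M = 6

(L,J1,J2)=(1,0,0); link0 fixed
link1: (2,0,0)
link2: (3,0,0)
C 0-1 [J2]: (3,0,1)
link3: (4,0,1)
C 3-2 [J2]: (4,0,2)
link4: (5,0,2)
link5: (6,0,2)
C 5-4 [J2]: (6,0,3)
R 5-1 [J1]: (6,1,3)
R 0-2 [J1]: (6,2,3)
link6: (7,2,3)
R 6-2 [J1]: (7,3,3)
P 1-6 [J1]: (7,4,3)
PS 2-5 [J2]: (7,4,4)
link7: (8,4,4)
PS 4-0 [J2]: (8,4,5)
R 7-2 [J1]: (8,5,5)
Grübler: 3·7 − 2·5 − 5 = 6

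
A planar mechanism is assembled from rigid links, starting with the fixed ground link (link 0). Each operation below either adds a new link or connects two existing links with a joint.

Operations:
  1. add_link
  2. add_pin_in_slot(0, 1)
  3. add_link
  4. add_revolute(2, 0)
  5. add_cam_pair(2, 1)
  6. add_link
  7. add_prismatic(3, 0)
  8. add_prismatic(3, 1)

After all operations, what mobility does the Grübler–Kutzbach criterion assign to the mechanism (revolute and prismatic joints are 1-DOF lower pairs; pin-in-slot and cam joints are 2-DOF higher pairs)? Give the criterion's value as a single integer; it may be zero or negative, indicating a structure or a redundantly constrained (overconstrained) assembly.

link 0 = ground. State L|J1|J2 = 1|0|0
+link1  2|0|0
PS(0,1) f=2→J2  2|0|1
+link2  3|0|1
R(2,0) f=1→J1  3|1|1
C(2,1) f=2→J2  3|1|2
+link3  4|1|2
P(3,0) f=1→J1  4|2|2
P(3,1) f=1→J1  4|3|2
M = 3(4−1)−2·3−2 = 9−6−2 = 1

M = 1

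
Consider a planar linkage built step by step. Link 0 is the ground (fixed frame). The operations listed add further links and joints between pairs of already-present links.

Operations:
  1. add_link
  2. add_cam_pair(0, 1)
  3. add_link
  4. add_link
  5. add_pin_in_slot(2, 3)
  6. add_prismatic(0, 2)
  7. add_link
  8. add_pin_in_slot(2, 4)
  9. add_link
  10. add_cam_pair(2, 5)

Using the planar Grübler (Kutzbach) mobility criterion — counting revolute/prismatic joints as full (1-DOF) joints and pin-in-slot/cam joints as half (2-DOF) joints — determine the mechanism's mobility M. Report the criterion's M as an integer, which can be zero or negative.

(L,J1,J2)=(1,0,0); link0 fixed
link1: (2,0,0)
C 0-1 [J2]: (2,0,1)
link2: (3,0,1)
link3: (4,0,1)
PS 2-3 [J2]: (4,0,2)
P 0-2 [J1]: (4,1,2)
link4: (5,1,2)
PS 2-4 [J2]: (5,1,3)
link5: (6,1,3)
C 2-5 [J2]: (6,1,4)
Grübler: 3·5 − 2·1 − 4 = 9

M = 9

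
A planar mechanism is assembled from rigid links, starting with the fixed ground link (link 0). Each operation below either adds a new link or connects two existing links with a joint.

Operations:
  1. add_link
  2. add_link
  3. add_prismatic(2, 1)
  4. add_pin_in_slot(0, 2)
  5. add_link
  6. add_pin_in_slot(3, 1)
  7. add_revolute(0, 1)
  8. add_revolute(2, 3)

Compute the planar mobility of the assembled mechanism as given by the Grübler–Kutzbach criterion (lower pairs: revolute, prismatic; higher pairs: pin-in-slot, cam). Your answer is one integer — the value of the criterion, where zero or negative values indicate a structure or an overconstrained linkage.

(L,J1,J2)=(1,0,0); link0 fixed
link1: (2,0,0)
link2: (3,0,0)
P 2-1 [J1]: (3,1,0)
PS 0-2 [J2]: (3,1,1)
link3: (4,1,1)
PS 3-1 [J2]: (4,1,2)
R 0-1 [J1]: (4,2,2)
R 2-3 [J1]: (4,3,2)
Grübler: 3·3 − 2·3 − 2 = 1

M = 1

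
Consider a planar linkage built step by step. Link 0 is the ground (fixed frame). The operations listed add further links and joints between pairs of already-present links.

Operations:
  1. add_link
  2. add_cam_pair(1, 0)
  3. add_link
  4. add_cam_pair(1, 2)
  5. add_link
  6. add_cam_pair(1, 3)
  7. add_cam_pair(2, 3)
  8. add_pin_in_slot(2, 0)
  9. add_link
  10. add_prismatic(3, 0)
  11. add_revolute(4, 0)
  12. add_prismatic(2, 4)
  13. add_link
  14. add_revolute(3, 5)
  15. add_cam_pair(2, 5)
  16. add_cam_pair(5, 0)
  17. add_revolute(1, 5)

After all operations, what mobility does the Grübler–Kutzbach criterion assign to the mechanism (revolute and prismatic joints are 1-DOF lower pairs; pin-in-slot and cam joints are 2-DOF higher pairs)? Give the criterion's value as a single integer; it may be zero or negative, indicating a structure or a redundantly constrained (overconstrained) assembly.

[1;0;0] (link 0 is ground)
L+ [2;0;0]
C(1,0)∈J2 [2;0;1]
L+ [3;0;1]
C(1,2)∈J2 [3;0;2]
L+ [4;0;2]
C(1,3)∈J2 [4;0;3]
C(2,3)∈J2 [4;0;4]
PS(2,0)∈J2 [4;0;5]
L+ [5;0;5]
P(3,0)∈J1 [5;1;5]
R(4,0)∈J1 [5;2;5]
P(2,4)∈J1 [5;3;5]
L+ [6;3;5]
R(3,5)∈J1 [6;4;5]
C(2,5)∈J2 [6;4;6]
C(5,0)∈J2 [6;4;7]
R(1,5)∈J1 [6;5;7]
mobility = 15 − 10 − 7 = -2

M = -2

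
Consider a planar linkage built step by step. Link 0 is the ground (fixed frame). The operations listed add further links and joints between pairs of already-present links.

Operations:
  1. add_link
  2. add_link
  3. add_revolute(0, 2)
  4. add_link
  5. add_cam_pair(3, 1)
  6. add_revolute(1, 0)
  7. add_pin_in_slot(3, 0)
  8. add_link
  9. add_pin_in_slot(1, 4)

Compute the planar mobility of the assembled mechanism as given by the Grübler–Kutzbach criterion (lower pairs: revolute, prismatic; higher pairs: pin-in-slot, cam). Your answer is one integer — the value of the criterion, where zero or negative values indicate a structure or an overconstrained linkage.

(L,J1,J2)=(1,0,0); link0 fixed
link1: (2,0,0)
link2: (3,0,0)
R 0-2 [J1]: (3,1,0)
link3: (4,1,0)
C 3-1 [J2]: (4,1,1)
R 1-0 [J1]: (4,2,1)
PS 3-0 [J2]: (4,2,2)
link4: (5,2,2)
PS 1-4 [J2]: (5,2,3)
Grübler: 3·4 − 2·2 − 3 = 5

M = 5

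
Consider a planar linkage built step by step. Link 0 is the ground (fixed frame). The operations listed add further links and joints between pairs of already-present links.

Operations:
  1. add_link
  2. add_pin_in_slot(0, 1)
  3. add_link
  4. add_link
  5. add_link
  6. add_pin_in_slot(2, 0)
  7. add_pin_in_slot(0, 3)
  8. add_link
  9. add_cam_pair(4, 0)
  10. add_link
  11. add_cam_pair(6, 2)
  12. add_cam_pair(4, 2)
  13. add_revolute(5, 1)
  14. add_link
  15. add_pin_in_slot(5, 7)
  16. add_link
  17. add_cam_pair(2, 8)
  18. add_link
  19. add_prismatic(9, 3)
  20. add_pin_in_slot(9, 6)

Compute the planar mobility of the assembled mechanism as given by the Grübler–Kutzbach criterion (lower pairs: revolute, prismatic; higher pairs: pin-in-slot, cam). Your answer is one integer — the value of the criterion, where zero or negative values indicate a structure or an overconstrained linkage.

M = 14

link 0 = ground. State L|J1|J2 = 1|0|0
+link1  2|0|0
PS(0,1) f=2→J2  2|0|1
+link2  3|0|1
+link3  4|0|1
+link4  5|0|1
PS(2,0) f=2→J2  5|0|2
PS(0,3) f=2→J2  5|0|3
+link5  6|0|3
C(4,0) f=2→J2  6|0|4
+link6  7|0|4
C(6,2) f=2→J2  7|0|5
C(4,2) f=2→J2  7|0|6
R(5,1) f=1→J1  7|1|6
+link7  8|1|6
PS(5,7) f=2→J2  8|1|7
+link8  9|1|7
C(2,8) f=2→J2  9|1|8
+link9  10|1|8
P(9,3) f=1→J1  10|2|8
PS(9,6) f=2→J2  10|2|9
M = 3(10−1)−2·2−9 = 27−4−9 = 14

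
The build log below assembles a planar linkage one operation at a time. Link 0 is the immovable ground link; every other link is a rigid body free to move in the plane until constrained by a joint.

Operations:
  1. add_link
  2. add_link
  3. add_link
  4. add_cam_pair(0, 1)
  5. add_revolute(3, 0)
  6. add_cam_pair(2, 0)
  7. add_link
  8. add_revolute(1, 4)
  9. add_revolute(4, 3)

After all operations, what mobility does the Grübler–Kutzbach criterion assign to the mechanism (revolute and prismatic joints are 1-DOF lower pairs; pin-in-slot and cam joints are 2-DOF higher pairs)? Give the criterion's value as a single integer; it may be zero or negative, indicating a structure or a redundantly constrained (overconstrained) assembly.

L=1 J1=0 J2=0
add link → L=2 J1=0 J2=0
add link → L=3 J1=0 J2=0
add link → L=4 J1=0 J2=0
C@0,1 dof=2 J2 → L=4 J1=0 J2=1
R@3,0 dof=1 J1 → L=4 J1=1 J2=1
C@2,0 dof=2 J2 → L=4 J1=1 J2=2
add link → L=5 J1=1 J2=2
R@1,4 dof=1 J1 → L=5 J1=2 J2=2
R@4,3 dof=1 J1 → L=5 J1=3 J2=2
M=3(L−1)−2J1−J2=3·4−2·3−2=4

M = 4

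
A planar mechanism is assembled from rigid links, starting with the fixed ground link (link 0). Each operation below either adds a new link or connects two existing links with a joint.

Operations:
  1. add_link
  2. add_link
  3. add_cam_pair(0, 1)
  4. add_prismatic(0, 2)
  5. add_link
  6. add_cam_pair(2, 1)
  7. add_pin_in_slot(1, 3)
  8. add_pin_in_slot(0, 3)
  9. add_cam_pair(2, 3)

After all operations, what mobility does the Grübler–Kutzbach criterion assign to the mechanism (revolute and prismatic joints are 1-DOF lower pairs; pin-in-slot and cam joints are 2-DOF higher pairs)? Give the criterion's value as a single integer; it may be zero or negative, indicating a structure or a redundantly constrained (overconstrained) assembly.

(L,J1,J2)=(1,0,0); link0 fixed
link1: (2,0,0)
link2: (3,0,0)
C 0-1 [J2]: (3,0,1)
P 0-2 [J1]: (3,1,1)
link3: (4,1,1)
C 2-1 [J2]: (4,1,2)
PS 1-3 [J2]: (4,1,3)
PS 0-3 [J2]: (4,1,4)
C 2-3 [J2]: (4,1,5)
Grübler: 3·3 − 2·1 − 5 = 2

M = 2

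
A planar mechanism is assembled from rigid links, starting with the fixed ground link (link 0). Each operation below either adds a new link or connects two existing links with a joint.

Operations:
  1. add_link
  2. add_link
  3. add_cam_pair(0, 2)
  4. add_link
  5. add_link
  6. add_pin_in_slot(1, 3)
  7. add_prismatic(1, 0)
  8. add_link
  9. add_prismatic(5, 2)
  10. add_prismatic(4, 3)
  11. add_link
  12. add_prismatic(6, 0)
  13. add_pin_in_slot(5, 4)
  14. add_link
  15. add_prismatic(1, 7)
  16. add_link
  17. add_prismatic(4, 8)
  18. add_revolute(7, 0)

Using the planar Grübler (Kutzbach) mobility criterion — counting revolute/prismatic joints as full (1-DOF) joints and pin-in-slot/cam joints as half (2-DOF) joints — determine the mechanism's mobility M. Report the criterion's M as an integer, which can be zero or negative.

M = 7

L=1 J1=0 J2=0
add link → L=2 J1=0 J2=0
add link → L=3 J1=0 J2=0
C@0,2 dof=2 J2 → L=3 J1=0 J2=1
add link → L=4 J1=0 J2=1
add link → L=5 J1=0 J2=1
PS@1,3 dof=2 J2 → L=5 J1=0 J2=2
P@1,0 dof=1 J1 → L=5 J1=1 J2=2
add link → L=6 J1=1 J2=2
P@5,2 dof=1 J1 → L=6 J1=2 J2=2
P@4,3 dof=1 J1 → L=6 J1=3 J2=2
add link → L=7 J1=3 J2=2
P@6,0 dof=1 J1 → L=7 J1=4 J2=2
PS@5,4 dof=2 J2 → L=7 J1=4 J2=3
add link → L=8 J1=4 J2=3
P@1,7 dof=1 J1 → L=8 J1=5 J2=3
add link → L=9 J1=5 J2=3
P@4,8 dof=1 J1 → L=9 J1=6 J2=3
R@7,0 dof=1 J1 → L=9 J1=7 J2=3
M=3(L−1)−2J1−J2=3·8−2·7−3=7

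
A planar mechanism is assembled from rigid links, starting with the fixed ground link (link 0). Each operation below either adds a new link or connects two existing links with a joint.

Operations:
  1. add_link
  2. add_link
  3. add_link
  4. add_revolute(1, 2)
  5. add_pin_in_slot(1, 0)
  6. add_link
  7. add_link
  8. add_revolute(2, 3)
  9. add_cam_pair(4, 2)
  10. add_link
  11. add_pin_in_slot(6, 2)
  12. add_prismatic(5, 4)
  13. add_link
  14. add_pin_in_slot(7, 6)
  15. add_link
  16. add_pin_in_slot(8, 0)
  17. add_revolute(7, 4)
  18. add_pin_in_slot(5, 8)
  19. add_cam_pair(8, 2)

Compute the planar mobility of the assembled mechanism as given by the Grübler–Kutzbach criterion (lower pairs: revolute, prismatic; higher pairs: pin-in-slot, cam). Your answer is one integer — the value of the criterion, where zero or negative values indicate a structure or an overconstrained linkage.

ground; <1,0,0>
#1 <2,0,0>
#2 <3,0,0>
#3 <4,0,0>
R:1↔2 J1 <4,1,0>
PS:1↔0 J2 <4,1,1>
#4 <5,1,1>
#5 <6,1,1>
R:2↔3 J1 <6,2,1>
C:4↔2 J2 <6,2,2>
#6 <7,2,2>
PS:6↔2 J2 <7,2,3>
P:5↔4 J1 <7,3,3>
#7 <8,3,3>
PS:7↔6 J2 <8,3,4>
#8 <9,3,4>
PS:8↔0 J2 <9,3,5>
R:7↔4 J1 <9,4,5>
PS:5↔8 J2 <9,4,6>
C:8↔2 J2 <9,4,7>
3×8 − 2×4 − 1×7 = 9

M = 9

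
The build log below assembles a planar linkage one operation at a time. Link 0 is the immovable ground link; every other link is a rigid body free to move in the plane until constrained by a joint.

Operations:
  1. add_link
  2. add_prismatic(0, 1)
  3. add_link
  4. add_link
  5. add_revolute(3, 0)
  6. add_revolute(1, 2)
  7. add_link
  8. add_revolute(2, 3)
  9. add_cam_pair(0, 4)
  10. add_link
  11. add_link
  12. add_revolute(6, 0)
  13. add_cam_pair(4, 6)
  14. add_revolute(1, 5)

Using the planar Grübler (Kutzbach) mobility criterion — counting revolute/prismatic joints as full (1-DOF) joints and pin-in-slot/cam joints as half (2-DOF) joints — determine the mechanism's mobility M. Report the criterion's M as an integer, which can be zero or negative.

ground; <1,0,0>
#1 <2,0,0>
P:0↔1 J1 <2,1,0>
#2 <3,1,0>
#3 <4,1,0>
R:3↔0 J1 <4,2,0>
R:1↔2 J1 <4,3,0>
#4 <5,3,0>
R:2↔3 J1 <5,4,0>
C:0↔4 J2 <5,4,1>
#5 <6,4,1>
#6 <7,4,1>
R:6↔0 J1 <7,5,1>
C:4↔6 J2 <7,5,2>
R:1↔5 J1 <7,6,2>
3×6 − 2×6 − 1×2 = 4

M = 4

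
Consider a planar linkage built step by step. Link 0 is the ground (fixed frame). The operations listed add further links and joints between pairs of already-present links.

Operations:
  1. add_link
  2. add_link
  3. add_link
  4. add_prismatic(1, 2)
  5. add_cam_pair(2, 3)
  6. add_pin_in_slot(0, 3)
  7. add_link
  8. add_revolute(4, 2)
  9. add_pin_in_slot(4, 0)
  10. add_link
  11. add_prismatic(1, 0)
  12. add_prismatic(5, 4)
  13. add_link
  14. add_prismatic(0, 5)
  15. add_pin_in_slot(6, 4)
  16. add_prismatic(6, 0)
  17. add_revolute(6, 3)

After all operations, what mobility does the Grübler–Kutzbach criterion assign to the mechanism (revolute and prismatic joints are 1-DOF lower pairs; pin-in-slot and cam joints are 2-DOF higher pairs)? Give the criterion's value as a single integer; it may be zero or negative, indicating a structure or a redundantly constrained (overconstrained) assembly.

(L,J1,J2)=(1,0,0); link0 fixed
link1: (2,0,0)
link2: (3,0,0)
link3: (4,0,0)
P 1-2 [J1]: (4,1,0)
C 2-3 [J2]: (4,1,1)
PS 0-3 [J2]: (4,1,2)
link4: (5,1,2)
R 4-2 [J1]: (5,2,2)
PS 4-0 [J2]: (5,2,3)
link5: (6,2,3)
P 1-0 [J1]: (6,3,3)
P 5-4 [J1]: (6,4,3)
link6: (7,4,3)
P 0-5 [J1]: (7,5,3)
PS 6-4 [J2]: (7,5,4)
P 6-0 [J1]: (7,6,4)
R 6-3 [J1]: (7,7,4)
Grübler: 3·6 − 2·7 − 4 = 0

M = 0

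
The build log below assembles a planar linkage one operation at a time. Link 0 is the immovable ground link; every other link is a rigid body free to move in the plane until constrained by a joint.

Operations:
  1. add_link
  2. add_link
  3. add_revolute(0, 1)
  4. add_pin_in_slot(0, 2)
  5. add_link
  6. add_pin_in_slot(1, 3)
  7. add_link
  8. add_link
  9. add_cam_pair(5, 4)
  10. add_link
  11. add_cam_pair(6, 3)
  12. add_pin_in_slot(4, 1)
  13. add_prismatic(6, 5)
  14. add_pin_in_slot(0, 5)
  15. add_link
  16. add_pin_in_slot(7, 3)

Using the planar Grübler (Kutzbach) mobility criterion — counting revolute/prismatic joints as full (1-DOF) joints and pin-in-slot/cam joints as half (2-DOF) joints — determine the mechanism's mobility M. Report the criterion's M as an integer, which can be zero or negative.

M = 10

[1;0;0] (link 0 is ground)
L+ [2;0;0]
L+ [3;0;0]
R(0,1)∈J1 [3;1;0]
PS(0,2)∈J2 [3;1;1]
L+ [4;1;1]
PS(1,3)∈J2 [4;1;2]
L+ [5;1;2]
L+ [6;1;2]
C(5,4)∈J2 [6;1;3]
L+ [7;1;3]
C(6,3)∈J2 [7;1;4]
PS(4,1)∈J2 [7;1;5]
P(6,5)∈J1 [7;2;5]
PS(0,5)∈J2 [7;2;6]
L+ [8;2;6]
PS(7,3)∈J2 [8;2;7]
mobility = 21 − 4 − 7 = 10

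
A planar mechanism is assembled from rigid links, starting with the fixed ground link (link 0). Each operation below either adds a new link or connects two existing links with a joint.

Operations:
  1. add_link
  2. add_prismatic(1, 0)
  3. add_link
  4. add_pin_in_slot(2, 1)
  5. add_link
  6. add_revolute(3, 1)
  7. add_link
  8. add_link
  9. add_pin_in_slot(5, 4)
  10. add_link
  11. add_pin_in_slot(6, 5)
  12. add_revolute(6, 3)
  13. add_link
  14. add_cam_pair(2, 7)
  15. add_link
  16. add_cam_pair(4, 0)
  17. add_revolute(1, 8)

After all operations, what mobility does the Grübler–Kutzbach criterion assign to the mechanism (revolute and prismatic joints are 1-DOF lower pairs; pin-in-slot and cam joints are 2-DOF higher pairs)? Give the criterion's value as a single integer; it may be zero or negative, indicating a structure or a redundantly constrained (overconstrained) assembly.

M = 11

(L,J1,J2)=(1,0,0); link0 fixed
link1: (2,0,0)
P 1-0 [J1]: (2,1,0)
link2: (3,1,0)
PS 2-1 [J2]: (3,1,1)
link3: (4,1,1)
R 3-1 [J1]: (4,2,1)
link4: (5,2,1)
link5: (6,2,1)
PS 5-4 [J2]: (6,2,2)
link6: (7,2,2)
PS 6-5 [J2]: (7,2,3)
R 6-3 [J1]: (7,3,3)
link7: (8,3,3)
C 2-7 [J2]: (8,3,4)
link8: (9,3,4)
C 4-0 [J2]: (9,3,5)
R 1-8 [J1]: (9,4,5)
Grübler: 3·8 − 2·4 − 5 = 11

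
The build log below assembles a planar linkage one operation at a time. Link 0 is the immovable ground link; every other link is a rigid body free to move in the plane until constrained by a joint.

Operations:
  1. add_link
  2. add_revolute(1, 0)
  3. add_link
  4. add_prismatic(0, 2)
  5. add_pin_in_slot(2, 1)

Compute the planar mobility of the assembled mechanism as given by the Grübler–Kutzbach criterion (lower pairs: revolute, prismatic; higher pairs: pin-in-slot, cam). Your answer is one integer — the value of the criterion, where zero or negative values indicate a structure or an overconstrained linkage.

L=1 J1=0 J2=0
add link → L=2 J1=0 J2=0
R@1,0 dof=1 J1 → L=2 J1=1 J2=0
add link → L=3 J1=1 J2=0
P@0,2 dof=1 J1 → L=3 J1=2 J2=0
PS@2,1 dof=2 J2 → L=3 J1=2 J2=1
M=3(L−1)−2J1−J2=3·2−2·2−1=1

M = 1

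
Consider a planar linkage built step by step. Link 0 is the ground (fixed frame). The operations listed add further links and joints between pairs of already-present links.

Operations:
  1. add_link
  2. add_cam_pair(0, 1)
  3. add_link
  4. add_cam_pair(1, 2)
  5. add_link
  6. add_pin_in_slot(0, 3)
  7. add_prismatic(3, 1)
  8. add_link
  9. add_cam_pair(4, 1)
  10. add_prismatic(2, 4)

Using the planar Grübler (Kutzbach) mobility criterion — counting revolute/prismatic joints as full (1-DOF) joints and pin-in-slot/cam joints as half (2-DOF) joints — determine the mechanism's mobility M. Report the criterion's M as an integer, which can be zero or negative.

M = 4

ground; <1,0,0>
#1 <2,0,0>
C:0↔1 J2 <2,0,1>
#2 <3,0,1>
C:1↔2 J2 <3,0,2>
#3 <4,0,2>
PS:0↔3 J2 <4,0,3>
P:3↔1 J1 <4,1,3>
#4 <5,1,3>
C:4↔1 J2 <5,1,4>
P:2↔4 J1 <5,2,4>
3×4 − 2×2 − 1×4 = 4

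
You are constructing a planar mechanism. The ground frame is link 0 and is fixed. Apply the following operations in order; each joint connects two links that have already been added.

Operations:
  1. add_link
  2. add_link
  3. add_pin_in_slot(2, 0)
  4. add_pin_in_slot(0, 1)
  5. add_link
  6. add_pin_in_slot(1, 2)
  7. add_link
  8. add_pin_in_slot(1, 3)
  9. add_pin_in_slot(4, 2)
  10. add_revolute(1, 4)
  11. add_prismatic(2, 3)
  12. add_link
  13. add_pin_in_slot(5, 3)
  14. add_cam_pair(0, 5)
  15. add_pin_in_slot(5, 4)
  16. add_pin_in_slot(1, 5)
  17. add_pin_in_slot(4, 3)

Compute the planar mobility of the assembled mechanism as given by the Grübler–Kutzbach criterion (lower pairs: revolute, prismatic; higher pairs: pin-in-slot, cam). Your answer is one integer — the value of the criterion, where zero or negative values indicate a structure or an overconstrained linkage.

L=1 J1=0 J2=0
add link → L=2 J1=0 J2=0
add link → L=3 J1=0 J2=0
PS@2,0 dof=2 J2 → L=3 J1=0 J2=1
PS@0,1 dof=2 J2 → L=3 J1=0 J2=2
add link → L=4 J1=0 J2=2
PS@1,2 dof=2 J2 → L=4 J1=0 J2=3
add link → L=5 J1=0 J2=3
PS@1,3 dof=2 J2 → L=5 J1=0 J2=4
PS@4,2 dof=2 J2 → L=5 J1=0 J2=5
R@1,4 dof=1 J1 → L=5 J1=1 J2=5
P@2,3 dof=1 J1 → L=5 J1=2 J2=5
add link → L=6 J1=2 J2=5
PS@5,3 dof=2 J2 → L=6 J1=2 J2=6
C@0,5 dof=2 J2 → L=6 J1=2 J2=7
PS@5,4 dof=2 J2 → L=6 J1=2 J2=8
PS@1,5 dof=2 J2 → L=6 J1=2 J2=9
PS@4,3 dof=2 J2 → L=6 J1=2 J2=10
M=3(L−1)−2J1−J2=3·5−2·2−10=1

M = 1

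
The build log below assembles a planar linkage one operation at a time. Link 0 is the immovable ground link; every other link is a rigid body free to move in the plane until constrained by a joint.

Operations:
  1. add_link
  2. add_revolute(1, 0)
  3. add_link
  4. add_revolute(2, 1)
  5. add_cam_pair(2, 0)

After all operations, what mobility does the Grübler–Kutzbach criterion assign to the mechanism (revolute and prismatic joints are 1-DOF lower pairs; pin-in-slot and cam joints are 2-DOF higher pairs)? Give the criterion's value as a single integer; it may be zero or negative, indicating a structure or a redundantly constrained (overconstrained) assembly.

M = 1

[1;0;0] (link 0 is ground)
L+ [2;0;0]
R(1,0)∈J1 [2;1;0]
L+ [3;1;0]
R(2,1)∈J1 [3;2;0]
C(2,0)∈J2 [3;2;1]
mobility = 6 − 4 − 1 = 1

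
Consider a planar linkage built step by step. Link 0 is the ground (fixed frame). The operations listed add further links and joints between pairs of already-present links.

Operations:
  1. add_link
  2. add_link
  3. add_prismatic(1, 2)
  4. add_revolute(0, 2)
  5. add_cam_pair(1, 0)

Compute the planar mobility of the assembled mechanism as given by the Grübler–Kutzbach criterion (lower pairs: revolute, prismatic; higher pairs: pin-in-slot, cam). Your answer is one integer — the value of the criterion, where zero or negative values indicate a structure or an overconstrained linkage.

M = 1

ground; <1,0,0>
#1 <2,0,0>
#2 <3,0,0>
P:1↔2 J1 <3,1,0>
R:0↔2 J1 <3,2,0>
C:1↔0 J2 <3,2,1>
3×2 − 2×2 − 1×1 = 1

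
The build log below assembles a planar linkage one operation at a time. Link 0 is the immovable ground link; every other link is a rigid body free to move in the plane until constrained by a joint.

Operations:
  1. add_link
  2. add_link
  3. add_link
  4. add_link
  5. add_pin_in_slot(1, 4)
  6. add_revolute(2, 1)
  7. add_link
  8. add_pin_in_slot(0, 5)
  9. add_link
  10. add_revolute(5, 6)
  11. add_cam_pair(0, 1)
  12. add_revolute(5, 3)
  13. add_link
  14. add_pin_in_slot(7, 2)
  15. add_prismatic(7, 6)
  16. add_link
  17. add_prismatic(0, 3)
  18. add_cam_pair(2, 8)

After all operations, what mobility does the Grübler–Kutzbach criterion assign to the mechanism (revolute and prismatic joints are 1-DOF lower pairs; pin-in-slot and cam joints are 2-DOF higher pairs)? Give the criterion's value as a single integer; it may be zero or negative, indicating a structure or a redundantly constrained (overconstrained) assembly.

link 0 = ground. State L|J1|J2 = 1|0|0
+link1  2|0|0
+link2  3|0|0
+link3  4|0|0
+link4  5|0|0
PS(1,4) f=2→J2  5|0|1
R(2,1) f=1→J1  5|1|1
+link5  6|1|1
PS(0,5) f=2→J2  6|1|2
+link6  7|1|2
R(5,6) f=1→J1  7|2|2
C(0,1) f=2→J2  7|2|3
R(5,3) f=1→J1  7|3|3
+link7  8|3|3
PS(7,2) f=2→J2  8|3|4
P(7,6) f=1→J1  8|4|4
+link8  9|4|4
P(0,3) f=1→J1  9|5|4
C(2,8) f=2→J2  9|5|5
M = 3(9−1)−2·5−5 = 24−10−5 = 9

M = 9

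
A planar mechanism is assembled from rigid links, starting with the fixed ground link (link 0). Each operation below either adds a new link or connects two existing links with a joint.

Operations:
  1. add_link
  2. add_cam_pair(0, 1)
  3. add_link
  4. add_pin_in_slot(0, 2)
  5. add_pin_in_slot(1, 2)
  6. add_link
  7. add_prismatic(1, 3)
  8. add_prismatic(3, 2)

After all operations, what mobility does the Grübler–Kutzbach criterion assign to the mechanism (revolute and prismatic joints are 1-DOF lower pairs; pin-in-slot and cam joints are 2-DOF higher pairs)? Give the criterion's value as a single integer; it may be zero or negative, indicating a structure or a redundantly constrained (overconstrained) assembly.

L=1 J1=0 J2=0
add link → L=2 J1=0 J2=0
C@0,1 dof=2 J2 → L=2 J1=0 J2=1
add link → L=3 J1=0 J2=1
PS@0,2 dof=2 J2 → L=3 J1=0 J2=2
PS@1,2 dof=2 J2 → L=3 J1=0 J2=3
add link → L=4 J1=0 J2=3
P@1,3 dof=1 J1 → L=4 J1=1 J2=3
P@3,2 dof=1 J1 → L=4 J1=2 J2=3
M=3(L−1)−2J1−J2=3·3−2·2−3=2

M = 2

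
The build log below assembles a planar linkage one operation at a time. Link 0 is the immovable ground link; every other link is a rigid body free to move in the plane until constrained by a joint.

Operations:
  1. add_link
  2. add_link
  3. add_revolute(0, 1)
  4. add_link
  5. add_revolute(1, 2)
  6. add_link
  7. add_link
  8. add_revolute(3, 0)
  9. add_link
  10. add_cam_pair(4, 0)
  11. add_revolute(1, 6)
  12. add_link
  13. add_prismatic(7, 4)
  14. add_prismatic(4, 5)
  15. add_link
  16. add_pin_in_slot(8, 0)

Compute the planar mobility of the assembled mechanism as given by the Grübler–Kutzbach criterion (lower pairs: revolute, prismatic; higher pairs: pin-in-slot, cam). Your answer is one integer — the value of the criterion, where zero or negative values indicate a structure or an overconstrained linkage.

link 0 = ground. State L|J1|J2 = 1|0|0
+link1  2|0|0
+link2  3|0|0
R(0,1) f=1→J1  3|1|0
+link3  4|1|0
R(1,2) f=1→J1  4|2|0
+link4  5|2|0
+link5  6|2|0
R(3,0) f=1→J1  6|3|0
+link6  7|3|0
C(4,0) f=2→J2  7|3|1
R(1,6) f=1→J1  7|4|1
+link7  8|4|1
P(7,4) f=1→J1  8|5|1
P(4,5) f=1→J1  8|6|1
+link8  9|6|1
PS(8,0) f=2→J2  9|6|2
M = 3(9−1)−2·6−2 = 24−12−2 = 10

M = 10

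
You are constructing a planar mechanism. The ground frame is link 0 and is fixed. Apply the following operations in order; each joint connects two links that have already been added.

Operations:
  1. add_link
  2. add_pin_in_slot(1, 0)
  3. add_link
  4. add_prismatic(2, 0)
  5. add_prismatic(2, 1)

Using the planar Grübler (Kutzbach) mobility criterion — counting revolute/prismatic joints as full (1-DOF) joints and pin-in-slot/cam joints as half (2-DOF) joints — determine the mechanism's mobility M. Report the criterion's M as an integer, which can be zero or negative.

[1;0;0] (link 0 is ground)
L+ [2;0;0]
PS(1,0)∈J2 [2;0;1]
L+ [3;0;1]
P(2,0)∈J1 [3;1;1]
P(2,1)∈J1 [3;2;1]
mobility = 6 − 4 − 1 = 1

M = 1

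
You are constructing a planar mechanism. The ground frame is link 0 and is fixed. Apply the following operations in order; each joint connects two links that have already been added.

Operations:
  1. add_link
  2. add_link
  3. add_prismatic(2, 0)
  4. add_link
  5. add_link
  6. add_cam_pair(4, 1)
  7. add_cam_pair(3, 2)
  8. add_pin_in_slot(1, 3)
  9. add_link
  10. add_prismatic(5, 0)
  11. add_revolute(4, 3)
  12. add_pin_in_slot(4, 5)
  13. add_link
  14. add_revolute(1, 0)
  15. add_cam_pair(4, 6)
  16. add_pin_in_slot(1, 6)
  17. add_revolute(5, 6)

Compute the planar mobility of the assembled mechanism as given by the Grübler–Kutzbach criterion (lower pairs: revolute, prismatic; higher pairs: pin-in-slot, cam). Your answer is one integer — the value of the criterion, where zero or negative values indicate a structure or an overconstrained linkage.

link 0 = ground. State L|J1|J2 = 1|0|0
+link1  2|0|0
+link2  3|0|0
P(2,0) f=1→J1  3|1|0
+link3  4|1|0
+link4  5|1|0
C(4,1) f=2→J2  5|1|1
C(3,2) f=2→J2  5|1|2
PS(1,3) f=2→J2  5|1|3
+link5  6|1|3
P(5,0) f=1→J1  6|2|3
R(4,3) f=1→J1  6|3|3
PS(4,5) f=2→J2  6|3|4
+link6  7|3|4
R(1,0) f=1→J1  7|4|4
C(4,6) f=2→J2  7|4|5
PS(1,6) f=2→J2  7|4|6
R(5,6) f=1→J1  7|5|6
M = 3(7−1)−2·5−6 = 18−10−6 = 2

M = 2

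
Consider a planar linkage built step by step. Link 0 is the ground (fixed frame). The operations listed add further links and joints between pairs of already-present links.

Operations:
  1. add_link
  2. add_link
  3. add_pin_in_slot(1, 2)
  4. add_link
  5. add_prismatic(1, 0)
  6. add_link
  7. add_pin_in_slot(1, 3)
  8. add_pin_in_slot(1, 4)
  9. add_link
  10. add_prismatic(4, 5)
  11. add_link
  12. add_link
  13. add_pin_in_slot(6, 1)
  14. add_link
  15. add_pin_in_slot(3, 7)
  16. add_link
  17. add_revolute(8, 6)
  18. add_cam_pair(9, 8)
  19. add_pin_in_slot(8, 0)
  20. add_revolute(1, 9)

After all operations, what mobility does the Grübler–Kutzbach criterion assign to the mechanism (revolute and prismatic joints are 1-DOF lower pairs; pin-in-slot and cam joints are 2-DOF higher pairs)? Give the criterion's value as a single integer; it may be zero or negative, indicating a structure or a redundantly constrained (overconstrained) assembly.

ground; <1,0,0>
#1 <2,0,0>
#2 <3,0,0>
PS:1↔2 J2 <3,0,1>
#3 <4,0,1>
P:1↔0 J1 <4,1,1>
#4 <5,1,1>
PS:1↔3 J2 <5,1,2>
PS:1↔4 J2 <5,1,3>
#5 <6,1,3>
P:4↔5 J1 <6,2,3>
#6 <7,2,3>
#7 <8,2,3>
PS:6↔1 J2 <8,2,4>
#8 <9,2,4>
PS:3↔7 J2 <9,2,5>
#9 <10,2,5>
R:8↔6 J1 <10,3,5>
C:9↔8 J2 <10,3,6>
PS:8↔0 J2 <10,3,7>
R:1↔9 J1 <10,4,7>
3×9 − 2×4 − 1×7 = 12

M = 12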